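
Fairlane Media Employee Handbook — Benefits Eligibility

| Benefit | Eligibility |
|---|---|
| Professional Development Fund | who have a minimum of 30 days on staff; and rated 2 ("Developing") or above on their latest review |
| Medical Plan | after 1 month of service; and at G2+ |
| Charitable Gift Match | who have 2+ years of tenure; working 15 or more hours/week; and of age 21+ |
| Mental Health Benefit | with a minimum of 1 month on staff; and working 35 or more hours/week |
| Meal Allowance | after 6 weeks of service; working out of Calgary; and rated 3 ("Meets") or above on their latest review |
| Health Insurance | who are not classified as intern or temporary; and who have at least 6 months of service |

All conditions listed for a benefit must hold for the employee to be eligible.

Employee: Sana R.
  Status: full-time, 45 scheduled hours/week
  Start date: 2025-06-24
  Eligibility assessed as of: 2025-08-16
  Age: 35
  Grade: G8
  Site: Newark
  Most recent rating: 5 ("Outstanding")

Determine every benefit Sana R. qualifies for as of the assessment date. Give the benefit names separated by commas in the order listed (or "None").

Professional Development Fund, Medical Plan, Mental Health Benefit

Service from 2025-06-24 to 2025-08-16: 53 days.
Professional Development Fund — service 53 days ≥ 30 days ✓; rating 5 ≥ 2 ✓ → eligible.
Medical Plan — service 53 days ≥ 1 month (≈30 days) ✓; grade G8 ≥ G2 ✓ → eligible.
Charitable Gift Match — service 53 days < 2 years (≈730 days) ✗ → not eligible.
Mental Health Benefit — service 53 days ≥ 1 month (≈30 days) ✓; 45 hrs/wk ≥ 35 ✓ → eligible.
Meal Allowance — service 53 days ≥ 6 weeks (≈42 days) ✓; site Newark ✗ (not Calgary) → not eligible.
Health Insurance — status full-time ✓ (not excluded); service 53 days < 6 months (≈180 days) ✗ → not eligible.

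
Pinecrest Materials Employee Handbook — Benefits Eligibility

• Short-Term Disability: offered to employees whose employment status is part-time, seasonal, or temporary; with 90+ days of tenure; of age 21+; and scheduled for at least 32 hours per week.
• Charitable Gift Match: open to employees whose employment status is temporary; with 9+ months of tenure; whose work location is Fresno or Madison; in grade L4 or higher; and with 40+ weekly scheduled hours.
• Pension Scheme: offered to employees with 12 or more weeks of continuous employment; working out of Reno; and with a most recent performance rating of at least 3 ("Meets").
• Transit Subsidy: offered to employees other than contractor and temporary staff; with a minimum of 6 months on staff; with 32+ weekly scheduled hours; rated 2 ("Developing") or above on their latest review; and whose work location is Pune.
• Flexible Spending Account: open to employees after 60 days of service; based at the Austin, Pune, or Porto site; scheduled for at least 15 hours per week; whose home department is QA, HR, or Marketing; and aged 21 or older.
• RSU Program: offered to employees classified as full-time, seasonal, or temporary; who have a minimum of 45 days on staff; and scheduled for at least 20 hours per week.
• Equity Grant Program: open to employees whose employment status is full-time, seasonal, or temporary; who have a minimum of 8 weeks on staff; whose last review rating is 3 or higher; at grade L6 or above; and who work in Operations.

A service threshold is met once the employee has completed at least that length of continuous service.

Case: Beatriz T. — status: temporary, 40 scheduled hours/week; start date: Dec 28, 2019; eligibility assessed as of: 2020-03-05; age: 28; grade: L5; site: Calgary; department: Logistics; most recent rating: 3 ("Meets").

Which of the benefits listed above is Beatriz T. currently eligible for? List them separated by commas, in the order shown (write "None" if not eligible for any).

RSU Program

Service from Dec 28, 2019 to 2020-03-05: 68 days.
Short-Term Disability — status temporary ✓; service 68 days < 90 days ✗ → not eligible.
Charitable Gift Match — status temporary ✓; service 68 days < 9 months (≈270 days) ✗ → not eligible.
Pension Scheme — service 68 days < 12 weeks (≈84 days) ✗ → not eligible.
Transit Subsidy — status temporary ✗ (excluded) → not eligible.
Flexible Spending Account — service 68 days ≥ 60 days ✓; site Calgary ✗ (not Austin, Pune, or Porto) → not eligible.
RSU Program — status temporary ✓; service 68 days ≥ 45 days ✓; 40 hrs/wk ≥ 20 ✓ → eligible.
Equity Grant Program — status temporary ✓; service 68 days ≥ 8 weeks (≈56 days) ✓; rating 3 ≥ 3 ✓; grade L5 < L6 ✗ → not eligible.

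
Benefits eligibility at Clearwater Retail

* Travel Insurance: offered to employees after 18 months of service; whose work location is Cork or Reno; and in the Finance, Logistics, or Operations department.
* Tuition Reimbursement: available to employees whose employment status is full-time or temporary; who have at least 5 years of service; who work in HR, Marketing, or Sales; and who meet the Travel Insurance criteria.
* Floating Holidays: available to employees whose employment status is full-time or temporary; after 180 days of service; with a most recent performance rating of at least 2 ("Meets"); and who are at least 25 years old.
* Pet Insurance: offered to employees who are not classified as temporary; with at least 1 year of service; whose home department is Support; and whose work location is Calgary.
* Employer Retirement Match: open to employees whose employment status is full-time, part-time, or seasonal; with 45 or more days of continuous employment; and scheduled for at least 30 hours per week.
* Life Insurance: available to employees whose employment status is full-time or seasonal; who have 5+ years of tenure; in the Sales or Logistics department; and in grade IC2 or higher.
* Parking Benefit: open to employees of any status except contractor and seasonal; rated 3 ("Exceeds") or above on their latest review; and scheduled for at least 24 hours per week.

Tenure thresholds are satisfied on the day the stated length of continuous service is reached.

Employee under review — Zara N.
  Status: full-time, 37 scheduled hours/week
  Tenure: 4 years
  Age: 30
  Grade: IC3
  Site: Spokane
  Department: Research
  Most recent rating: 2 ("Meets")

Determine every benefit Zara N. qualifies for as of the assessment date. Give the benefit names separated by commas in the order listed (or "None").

Floating Holidays, Employer Retirement Match

Travel Insurance — service 4 years ≥ 18 months (≈540 days) ✓; site Spokane ✗ (not Cork or Reno) → not eligible.
Tuition Reimbursement — status full-time ✓; service 4 years < 5 years ✗ → not eligible.
Floating Holidays — status full-time ✓; service 4 years ≥ 180 days ✓; rating 2 ≥ 2 ✓; age 30 ≥ 25 ✓ → eligible.
Pet Insurance — status full-time ✓ (not excluded); service 4 years ≥ 1 year ✓; dept Research ✗ → not eligible.
Employer Retirement Match — status full-time ✓; service 4 years ≥ 45 days ✓; 37 hrs/wk ≥ 30 ✓ → eligible.
Life Insurance — status full-time ✓; service 4 years < 5 years ✗ → not eligible.
Parking Benefit — status full-time ✓ (not excluded); rating 2 < 3 ✗ → not eligible.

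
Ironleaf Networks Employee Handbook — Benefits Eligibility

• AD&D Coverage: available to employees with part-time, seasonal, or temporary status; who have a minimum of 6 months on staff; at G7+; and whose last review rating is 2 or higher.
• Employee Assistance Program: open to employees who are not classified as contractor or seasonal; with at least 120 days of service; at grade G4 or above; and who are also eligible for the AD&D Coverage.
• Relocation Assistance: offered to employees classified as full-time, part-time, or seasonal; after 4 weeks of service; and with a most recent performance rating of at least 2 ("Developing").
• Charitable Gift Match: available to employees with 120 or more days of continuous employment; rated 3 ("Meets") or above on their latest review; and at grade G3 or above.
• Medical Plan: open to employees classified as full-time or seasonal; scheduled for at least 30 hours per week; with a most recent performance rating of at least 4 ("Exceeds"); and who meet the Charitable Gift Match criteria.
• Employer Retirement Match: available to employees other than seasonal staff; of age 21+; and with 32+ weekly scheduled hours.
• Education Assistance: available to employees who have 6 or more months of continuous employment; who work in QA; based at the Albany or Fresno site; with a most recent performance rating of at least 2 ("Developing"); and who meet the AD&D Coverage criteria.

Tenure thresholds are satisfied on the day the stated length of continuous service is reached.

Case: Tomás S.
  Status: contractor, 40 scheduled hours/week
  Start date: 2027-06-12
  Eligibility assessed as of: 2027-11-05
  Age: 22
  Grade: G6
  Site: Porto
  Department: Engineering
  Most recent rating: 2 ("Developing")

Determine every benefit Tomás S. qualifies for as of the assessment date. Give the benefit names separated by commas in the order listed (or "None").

Service from 2027-06-12 to 2027-11-05: 146 days.
AD&D Coverage — status contractor ✗ (requires part-time, seasonal, or temporary) → not eligible.
Employee Assistance Program — status contractor ✗ (excluded) → not eligible.
Relocation Assistance — status contractor ✗ (requires full-time, part-time, or seasonal) → not eligible.
Charitable Gift Match — service 146 days ≥ 120 days ✓; rating 2 < 3 ✗ → not eligible.
Medical Plan — status contractor ✗ (requires full-time or seasonal) → not eligible.
Employer Retirement Match — status contractor ✓ (not excluded); age 22 ≥ 21 ✓; 40 hrs/wk ≥ 32 ✓ → eligible.
Education Assistance — service 146 days < 6 months (≈180 days) ✗ → not eligible.

Employer Retirement Match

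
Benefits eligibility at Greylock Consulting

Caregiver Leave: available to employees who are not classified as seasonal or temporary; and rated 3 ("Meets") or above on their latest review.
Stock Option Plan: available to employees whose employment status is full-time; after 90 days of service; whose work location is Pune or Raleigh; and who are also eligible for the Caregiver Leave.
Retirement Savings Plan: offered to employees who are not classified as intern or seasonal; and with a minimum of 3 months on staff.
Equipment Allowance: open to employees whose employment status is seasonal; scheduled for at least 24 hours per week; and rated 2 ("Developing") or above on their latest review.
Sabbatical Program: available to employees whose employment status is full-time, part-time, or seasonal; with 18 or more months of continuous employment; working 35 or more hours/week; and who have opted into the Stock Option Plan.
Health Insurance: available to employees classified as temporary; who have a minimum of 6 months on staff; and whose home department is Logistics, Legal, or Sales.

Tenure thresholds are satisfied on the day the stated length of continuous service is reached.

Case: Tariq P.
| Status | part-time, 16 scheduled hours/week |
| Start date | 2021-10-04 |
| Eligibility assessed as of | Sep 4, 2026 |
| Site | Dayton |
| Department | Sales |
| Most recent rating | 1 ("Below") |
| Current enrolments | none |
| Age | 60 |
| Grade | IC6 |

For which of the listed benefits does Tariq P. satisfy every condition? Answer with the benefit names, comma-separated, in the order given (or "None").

Retirement Savings Plan

Service from 2021-10-04 to Sep 4, 2026: 1796 days.
Caregiver Leave — status part-time ✓ (not excluded); rating 1 < 3 ✗ → not eligible.
Stock Option Plan — status part-time ✗ (requires full-time) → not eligible.
Retirement Savings Plan — status part-time ✓ (not excluded); service 1796 days ≥ 3 months (≈90 days) ✓ → eligible.
Equipment Allowance — status part-time ✗ (requires seasonal) → not eligible.
Sabbatical Program — status part-time ✓; service 1796 days ≥ 18 months (≈540 days) ✓; 16 hrs/wk < 35 ✗ → not eligible.
Health Insurance — status part-time ✗ (requires temporary) → not eligible.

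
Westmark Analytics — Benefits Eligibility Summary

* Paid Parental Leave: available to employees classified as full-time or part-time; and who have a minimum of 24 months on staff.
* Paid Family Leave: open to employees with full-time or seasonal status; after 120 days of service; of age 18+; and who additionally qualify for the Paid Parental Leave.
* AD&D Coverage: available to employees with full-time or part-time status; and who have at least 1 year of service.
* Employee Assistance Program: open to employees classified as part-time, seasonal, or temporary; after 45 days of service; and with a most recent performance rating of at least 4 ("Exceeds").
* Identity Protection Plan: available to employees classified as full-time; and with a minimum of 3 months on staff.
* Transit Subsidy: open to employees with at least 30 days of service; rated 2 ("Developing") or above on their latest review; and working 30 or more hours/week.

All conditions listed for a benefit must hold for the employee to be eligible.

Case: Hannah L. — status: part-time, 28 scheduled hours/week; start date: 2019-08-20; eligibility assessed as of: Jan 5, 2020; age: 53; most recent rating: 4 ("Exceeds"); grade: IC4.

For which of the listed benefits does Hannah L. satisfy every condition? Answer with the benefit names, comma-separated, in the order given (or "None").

Service from 2019-08-20 to Jan 5, 2020: 138 days.
Paid Parental Leave — status part-time ✓; service 138 days < 24 months (≈720 days) ✗ → not eligible.
Paid Family Leave — status part-time ✗ (requires full-time or seasonal) → not eligible.
AD&D Coverage — status part-time ✓; service 138 days < 1 year (≈365 days) ✗ → not eligible.
Employee Assistance Program — status part-time ✓; service 138 days ≥ 45 days ✓; rating 4 ≥ 4 ✓ → eligible.
Identity Protection Plan — status part-time ✗ (requires full-time) → not eligible.
Transit Subsidy — service 138 days ≥ 30 days ✓; rating 4 ≥ 2 ✓; 28 hrs/wk < 30 ✗ → not eligible.

Employee Assistance Program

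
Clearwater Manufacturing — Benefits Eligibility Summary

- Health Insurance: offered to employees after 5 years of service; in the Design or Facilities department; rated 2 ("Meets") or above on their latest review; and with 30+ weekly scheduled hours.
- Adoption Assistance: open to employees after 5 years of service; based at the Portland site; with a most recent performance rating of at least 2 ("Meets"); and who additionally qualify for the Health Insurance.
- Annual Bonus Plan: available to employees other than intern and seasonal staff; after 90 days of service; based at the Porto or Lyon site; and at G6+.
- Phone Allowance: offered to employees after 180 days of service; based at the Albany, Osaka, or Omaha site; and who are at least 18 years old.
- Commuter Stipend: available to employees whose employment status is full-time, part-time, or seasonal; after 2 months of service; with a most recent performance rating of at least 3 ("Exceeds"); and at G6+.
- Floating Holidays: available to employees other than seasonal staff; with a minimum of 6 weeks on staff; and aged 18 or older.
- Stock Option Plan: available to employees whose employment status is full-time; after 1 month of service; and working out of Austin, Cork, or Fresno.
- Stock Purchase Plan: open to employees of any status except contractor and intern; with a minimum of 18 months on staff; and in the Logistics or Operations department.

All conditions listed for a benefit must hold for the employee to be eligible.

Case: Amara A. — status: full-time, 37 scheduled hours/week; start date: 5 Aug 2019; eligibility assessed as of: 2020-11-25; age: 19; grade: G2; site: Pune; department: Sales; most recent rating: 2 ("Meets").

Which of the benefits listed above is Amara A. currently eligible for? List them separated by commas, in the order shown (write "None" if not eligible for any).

Service from 5 Aug 2019 to 2020-11-25: 478 days.
Health Insurance — service 478 days < 5 years (≈1825 days) ✗ → not eligible.
Adoption Assistance — service 478 days < 5 years (≈1825 days) ✗ → not eligible.
Annual Bonus Plan — status full-time ✓ (not excluded); service 478 days ≥ 90 days ✓; site Pune ✗ (not Porto or Lyon) → not eligible.
Phone Allowance — service 478 days ≥ 180 days ✓; site Pune ✗ (not Albany, Osaka, or Omaha) → not eligible.
Commuter Stipend — status full-time ✓; service 478 days ≥ 2 months (≈60 days) ✓; rating 2 < 3 ✗ → not eligible.
Floating Holidays — status full-time ✓ (not excluded); service 478 days ≥ 6 weeks (≈42 days) ✓; age 19 ≥ 18 ✓ → eligible.
Stock Option Plan — status full-time ✓; service 478 days ≥ 1 month (≈30 days) ✓; site Pune ✗ (not Austin, Cork, or Fresno) → not eligible.
Stock Purchase Plan — status full-time ✓ (not excluded); service 478 days < 18 months (≈540 days) ✗ → not eligible.

Floating Holidays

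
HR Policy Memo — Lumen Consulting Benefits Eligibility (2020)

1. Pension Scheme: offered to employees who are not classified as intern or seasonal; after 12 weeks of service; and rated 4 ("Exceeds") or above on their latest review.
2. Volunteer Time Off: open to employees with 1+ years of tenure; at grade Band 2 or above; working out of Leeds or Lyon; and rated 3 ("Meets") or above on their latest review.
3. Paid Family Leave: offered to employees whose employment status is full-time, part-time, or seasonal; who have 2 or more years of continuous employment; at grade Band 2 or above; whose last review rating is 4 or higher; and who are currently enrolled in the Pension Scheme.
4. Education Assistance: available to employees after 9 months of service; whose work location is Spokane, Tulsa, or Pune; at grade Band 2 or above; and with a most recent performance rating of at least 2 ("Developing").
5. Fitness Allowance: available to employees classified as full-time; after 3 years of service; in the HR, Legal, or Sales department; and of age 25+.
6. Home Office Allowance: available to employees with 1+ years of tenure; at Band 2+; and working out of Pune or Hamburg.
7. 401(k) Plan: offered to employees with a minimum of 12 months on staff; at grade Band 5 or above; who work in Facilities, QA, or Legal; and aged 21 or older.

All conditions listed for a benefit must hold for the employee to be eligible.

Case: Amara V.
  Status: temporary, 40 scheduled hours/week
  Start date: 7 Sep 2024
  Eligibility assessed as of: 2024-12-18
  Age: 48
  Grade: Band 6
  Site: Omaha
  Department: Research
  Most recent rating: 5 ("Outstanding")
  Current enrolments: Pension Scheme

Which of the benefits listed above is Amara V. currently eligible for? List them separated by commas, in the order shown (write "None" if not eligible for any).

Service from 7 Sep 2024 to 2024-12-18: 102 days.
Pension Scheme — status temporary ✓ (not excluded); service 102 days ≥ 12 weeks (≈84 days) ✓; rating 5 ≥ 4 ✓ → eligible.
Volunteer Time Off — service 102 days < 1 year (≈365 days) ✗ → not eligible.
Paid Family Leave — status temporary ✗ (requires full-time, part-time, or seasonal) → not eligible.
Education Assistance — service 102 days < 9 months (≈270 days) ✗ → not eligible.
Fitness Allowance — status temporary ✗ (requires full-time) → not eligible.
Home Office Allowance — service 102 days < 1 year (≈365 days) ✗ → not eligible.
401(k) Plan — service 102 days < 12 months (≈360 days) ✗ → not eligible.

Pension Scheme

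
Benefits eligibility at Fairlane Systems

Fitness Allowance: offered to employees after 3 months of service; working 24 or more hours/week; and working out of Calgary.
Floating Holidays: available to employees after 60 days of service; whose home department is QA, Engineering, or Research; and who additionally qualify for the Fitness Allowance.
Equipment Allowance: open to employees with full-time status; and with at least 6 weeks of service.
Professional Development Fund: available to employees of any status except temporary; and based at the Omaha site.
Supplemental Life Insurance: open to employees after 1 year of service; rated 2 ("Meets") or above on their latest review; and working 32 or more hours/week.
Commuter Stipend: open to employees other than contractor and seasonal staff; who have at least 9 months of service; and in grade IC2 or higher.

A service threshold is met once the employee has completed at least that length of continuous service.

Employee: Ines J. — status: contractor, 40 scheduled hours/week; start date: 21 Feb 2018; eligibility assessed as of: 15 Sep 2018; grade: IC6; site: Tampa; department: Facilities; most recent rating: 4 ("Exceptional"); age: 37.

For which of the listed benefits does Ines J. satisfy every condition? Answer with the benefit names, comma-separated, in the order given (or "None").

None

Service from 21 Feb 2018 to 15 Sep 2018: 206 days.
Fitness Allowance — service 206 days ≥ 3 months (≈90 days) ✓; 40 hrs/wk ≥ 24 ✓; site Tampa ✗ (not Calgary) → not eligible.
Floating Holidays — service 206 days ≥ 60 days ✓; dept Facilities ✗ → not eligible.
Equipment Allowance — status contractor ✗ (requires full-time) → not eligible.
Professional Development Fund — status contractor ✓ (not excluded); site Tampa ✗ (not Omaha) → not eligible.
Supplemental Life Insurance — service 206 days < 1 year (≈365 days) ✗ → not eligible.
Commuter Stipend — status contractor ✗ (excluded) → not eligible.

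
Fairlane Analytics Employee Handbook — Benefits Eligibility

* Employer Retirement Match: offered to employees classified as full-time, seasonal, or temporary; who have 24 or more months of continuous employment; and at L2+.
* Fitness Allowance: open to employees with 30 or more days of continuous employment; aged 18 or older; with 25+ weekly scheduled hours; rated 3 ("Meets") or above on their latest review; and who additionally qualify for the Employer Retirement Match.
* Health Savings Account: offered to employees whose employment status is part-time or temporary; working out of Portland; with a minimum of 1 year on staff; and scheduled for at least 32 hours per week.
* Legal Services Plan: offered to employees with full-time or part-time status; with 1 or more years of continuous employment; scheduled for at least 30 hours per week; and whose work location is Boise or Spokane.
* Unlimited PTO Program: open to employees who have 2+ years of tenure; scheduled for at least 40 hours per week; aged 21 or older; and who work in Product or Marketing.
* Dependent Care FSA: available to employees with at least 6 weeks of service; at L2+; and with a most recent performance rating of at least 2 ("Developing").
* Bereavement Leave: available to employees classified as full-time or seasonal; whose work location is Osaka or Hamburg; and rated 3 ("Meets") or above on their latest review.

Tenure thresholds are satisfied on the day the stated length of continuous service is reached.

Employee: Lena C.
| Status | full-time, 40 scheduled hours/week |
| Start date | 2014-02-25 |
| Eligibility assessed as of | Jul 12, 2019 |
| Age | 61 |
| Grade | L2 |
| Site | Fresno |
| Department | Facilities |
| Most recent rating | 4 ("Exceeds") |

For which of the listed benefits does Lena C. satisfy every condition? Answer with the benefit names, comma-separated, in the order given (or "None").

Employer Retirement Match, Fitness Allowance, Dependent Care FSA

Service from 2014-02-25 to Jul 12, 2019: 1963 days.
Employer Retirement Match — status full-time ✓; service 1963 days ≥ 24 months (≈720 days) ✓; grade L2 ≥ L2 ✓ → eligible.
Fitness Allowance — service 1963 days ≥ 30 days ✓; age 61 ≥ 18 ✓; 40 hrs/wk ≥ 25 ✓; rating 4 ≥ 3 ✓; eligible for Employer Retirement Match ✓ → eligible.
Health Savings Account — status full-time ✗ (requires part-time or temporary) → not eligible.
Legal Services Plan — status full-time ✓; service 1963 days ≥ 1 year (≈365 days) ✓; 40 hrs/wk ≥ 30 ✓; site Fresno ✗ (not Boise or Spokane) → not eligible.
Unlimited PTO Program — service 1963 days ≥ 2 years (≈730 days) ✓; 40 hrs/wk ≥ 40 ✓; age 61 ≥ 21 ✓; dept Facilities ✗ → not eligible.
Dependent Care FSA — service 1963 days ≥ 6 weeks (≈42 days) ✓; grade L2 ≥ L2 ✓; rating 4 ≥ 2 ✓ → eligible.
Bereavement Leave — status full-time ✓; site Fresno ✗ (not Osaka or Hamburg) → not eligible.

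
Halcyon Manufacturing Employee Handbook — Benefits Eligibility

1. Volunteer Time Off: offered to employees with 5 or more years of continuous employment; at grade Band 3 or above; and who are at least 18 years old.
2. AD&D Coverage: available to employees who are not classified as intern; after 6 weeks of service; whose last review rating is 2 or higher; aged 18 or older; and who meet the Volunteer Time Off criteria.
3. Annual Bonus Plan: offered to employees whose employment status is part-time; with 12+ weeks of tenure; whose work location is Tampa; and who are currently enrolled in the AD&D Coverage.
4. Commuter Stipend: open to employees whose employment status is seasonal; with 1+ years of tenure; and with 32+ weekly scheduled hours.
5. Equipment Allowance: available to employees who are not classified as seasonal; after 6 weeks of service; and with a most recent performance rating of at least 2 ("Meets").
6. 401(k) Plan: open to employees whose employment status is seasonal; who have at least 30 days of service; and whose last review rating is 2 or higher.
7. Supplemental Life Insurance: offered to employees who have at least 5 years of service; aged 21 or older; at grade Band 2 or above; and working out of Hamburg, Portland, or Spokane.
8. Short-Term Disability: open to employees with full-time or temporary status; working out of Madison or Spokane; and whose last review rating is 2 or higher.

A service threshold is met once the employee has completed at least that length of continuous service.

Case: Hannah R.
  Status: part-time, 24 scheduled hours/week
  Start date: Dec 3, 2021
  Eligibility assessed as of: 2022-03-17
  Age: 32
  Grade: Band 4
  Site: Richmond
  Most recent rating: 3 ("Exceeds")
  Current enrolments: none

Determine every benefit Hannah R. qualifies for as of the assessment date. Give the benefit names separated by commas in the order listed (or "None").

Service from Dec 3, 2021 to 2022-03-17: 104 days.
Volunteer Time Off — service 104 days < 5 years (≈1825 days) ✗ → not eligible.
AD&D Coverage — status part-time ✓ (not excluded); service 104 days ≥ 6 weeks (≈42 days) ✓; rating 3 ≥ 2 ✓; age 32 ≥ 18 ✓; not eligible for Volunteer Time Off ✗ → not eligible.
Annual Bonus Plan — status part-time ✓; service 104 days ≥ 12 weeks (≈84 days) ✓; site Richmond ✗ (not Tampa) → not eligible.
Commuter Stipend — status part-time ✗ (requires seasonal) → not eligible.
Equipment Allowance — status part-time ✓ (not excluded); service 104 days ≥ 6 weeks (≈42 days) ✓; rating 3 ≥ 2 ✓ → eligible.
401(k) Plan — status part-time ✗ (requires seasonal) → not eligible.
Supplemental Life Insurance — service 104 days < 5 years (≈1825 days) ✗ → not eligible.
Short-Term Disability — status part-time ✗ (requires full-time or temporary) → not eligible.

Equipment Allowance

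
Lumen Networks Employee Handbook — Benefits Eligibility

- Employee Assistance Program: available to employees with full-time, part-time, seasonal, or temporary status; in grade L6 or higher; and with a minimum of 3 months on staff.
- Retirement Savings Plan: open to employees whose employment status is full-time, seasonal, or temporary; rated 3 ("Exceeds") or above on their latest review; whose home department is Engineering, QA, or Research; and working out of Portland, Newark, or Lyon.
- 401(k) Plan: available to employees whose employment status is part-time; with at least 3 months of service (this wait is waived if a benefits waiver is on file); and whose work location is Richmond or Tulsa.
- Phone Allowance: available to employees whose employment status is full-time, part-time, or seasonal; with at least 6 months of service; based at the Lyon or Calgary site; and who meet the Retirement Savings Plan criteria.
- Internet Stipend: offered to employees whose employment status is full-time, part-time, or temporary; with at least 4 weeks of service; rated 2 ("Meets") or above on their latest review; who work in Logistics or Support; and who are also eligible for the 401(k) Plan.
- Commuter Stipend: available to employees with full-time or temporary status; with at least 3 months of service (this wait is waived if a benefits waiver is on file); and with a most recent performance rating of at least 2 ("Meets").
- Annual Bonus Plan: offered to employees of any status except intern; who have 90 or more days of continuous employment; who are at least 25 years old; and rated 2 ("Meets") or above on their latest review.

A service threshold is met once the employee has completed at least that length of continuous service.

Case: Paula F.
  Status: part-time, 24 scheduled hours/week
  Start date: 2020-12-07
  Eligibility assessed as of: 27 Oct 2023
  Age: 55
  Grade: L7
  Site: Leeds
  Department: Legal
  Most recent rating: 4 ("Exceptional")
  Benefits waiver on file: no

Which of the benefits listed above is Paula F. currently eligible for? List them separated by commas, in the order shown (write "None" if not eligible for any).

Employee Assistance Program, Annual Bonus Plan

Service from 2020-12-07 to 27 Oct 2023: 1054 days.
Employee Assistance Program — status part-time ✓; grade L7 ≥ L6 ✓; service 1054 days ≥ 3 months (≈90 days) ✓ → eligible.
Retirement Savings Plan — status part-time ✗ (requires full-time, seasonal, or temporary) → not eligible.
401(k) Plan — status part-time ✓; no waiver, service 1054 days ≥ 3 months (≈90 days) ✓; site Leeds ✗ (not Richmond or Tulsa) → not eligible.
Phone Allowance — status part-time ✓; service 1054 days ≥ 6 months (≈180 days) ✓; site Leeds ✗ (not Lyon or Calgary) → not eligible.
Internet Stipend — status part-time ✓; service 1054 days ≥ 4 weeks (≈28 days) ✓; rating 4 ≥ 2 ✓; dept Legal ✗ → not eligible.
Commuter Stipend — status part-time ✗ (requires full-time or temporary) → not eligible.
Annual Bonus Plan — status part-time ✓ (not excluded); service 1054 days ≥ 90 days ✓; age 55 ≥ 25 ✓; rating 4 ≥ 2 ✓ → eligible.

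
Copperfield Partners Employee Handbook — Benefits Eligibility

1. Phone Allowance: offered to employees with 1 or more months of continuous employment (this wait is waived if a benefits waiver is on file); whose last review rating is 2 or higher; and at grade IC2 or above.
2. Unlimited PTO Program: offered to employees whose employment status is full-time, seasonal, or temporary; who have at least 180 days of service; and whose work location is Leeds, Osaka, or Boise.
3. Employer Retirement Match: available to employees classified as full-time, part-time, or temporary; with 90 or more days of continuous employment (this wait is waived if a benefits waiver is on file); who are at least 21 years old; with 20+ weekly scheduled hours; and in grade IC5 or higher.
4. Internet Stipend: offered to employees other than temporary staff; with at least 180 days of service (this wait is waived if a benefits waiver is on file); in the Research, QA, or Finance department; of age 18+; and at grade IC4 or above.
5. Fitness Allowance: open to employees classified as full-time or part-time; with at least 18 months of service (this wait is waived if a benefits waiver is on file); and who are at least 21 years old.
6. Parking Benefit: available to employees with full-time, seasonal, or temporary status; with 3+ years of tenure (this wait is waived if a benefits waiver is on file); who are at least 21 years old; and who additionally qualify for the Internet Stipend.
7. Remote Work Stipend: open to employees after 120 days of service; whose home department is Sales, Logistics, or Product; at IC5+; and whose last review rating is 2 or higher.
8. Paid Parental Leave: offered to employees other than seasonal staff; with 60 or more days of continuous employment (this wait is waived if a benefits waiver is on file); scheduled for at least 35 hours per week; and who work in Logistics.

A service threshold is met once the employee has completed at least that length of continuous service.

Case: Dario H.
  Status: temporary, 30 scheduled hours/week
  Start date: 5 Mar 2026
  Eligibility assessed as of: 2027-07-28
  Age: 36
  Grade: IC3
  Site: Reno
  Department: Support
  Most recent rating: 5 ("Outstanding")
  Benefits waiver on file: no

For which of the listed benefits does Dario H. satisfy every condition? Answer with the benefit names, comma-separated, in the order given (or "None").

Phone Allowance

Service from 5 Mar 2026 to 2027-07-28: 510 days.
Phone Allowance — no waiver, service 510 days ≥ 1 month (≈30 days) ✓; rating 5 ≥ 2 ✓; grade IC3 ≥ IC2 ✓ → eligible.
Unlimited PTO Program — status temporary ✓; service 510 days ≥ 180 days ✓; site Reno ✗ (not Leeds, Osaka, or Boise) → not eligible.
Employer Retirement Match — status temporary ✓; no waiver, service 510 days ≥ 90 days ✓; age 36 ≥ 21 ✓; 30 hrs/wk ≥ 20 ✓; grade IC3 < IC5 ✗ → not eligible.
Internet Stipend — status temporary ✗ (excluded) → not eligible.
Fitness Allowance — status temporary ✗ (requires full-time or part-time) → not eligible.
Parking Benefit — status temporary ✓; no waiver, service 510 days < 3 years (≈1095 days) ✗ → not eligible.
Remote Work Stipend — service 510 days ≥ 120 days ✓; dept Support ✗ → not eligible.
Paid Parental Leave — status temporary ✓ (not excluded); no waiver, service 510 days ≥ 60 days ✓; 30 hrs/wk < 35 ✗ → not eligible.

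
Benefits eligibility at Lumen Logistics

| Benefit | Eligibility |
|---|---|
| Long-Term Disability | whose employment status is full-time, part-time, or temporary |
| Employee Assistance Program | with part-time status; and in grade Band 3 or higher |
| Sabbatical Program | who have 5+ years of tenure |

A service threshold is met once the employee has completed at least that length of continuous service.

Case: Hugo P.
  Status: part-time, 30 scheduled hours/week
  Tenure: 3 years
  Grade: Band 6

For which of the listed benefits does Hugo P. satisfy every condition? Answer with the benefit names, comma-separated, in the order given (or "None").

Long-Term Disability — status part-time ✓ → eligible.
Employee Assistance Program — status part-time ✓; grade Band 6 ≥ Band 3 ✓ → eligible.
Sabbatical Program — service 3 years < 5 years ✗ → not eligible.

Long-Term Disability, Employee Assistance Program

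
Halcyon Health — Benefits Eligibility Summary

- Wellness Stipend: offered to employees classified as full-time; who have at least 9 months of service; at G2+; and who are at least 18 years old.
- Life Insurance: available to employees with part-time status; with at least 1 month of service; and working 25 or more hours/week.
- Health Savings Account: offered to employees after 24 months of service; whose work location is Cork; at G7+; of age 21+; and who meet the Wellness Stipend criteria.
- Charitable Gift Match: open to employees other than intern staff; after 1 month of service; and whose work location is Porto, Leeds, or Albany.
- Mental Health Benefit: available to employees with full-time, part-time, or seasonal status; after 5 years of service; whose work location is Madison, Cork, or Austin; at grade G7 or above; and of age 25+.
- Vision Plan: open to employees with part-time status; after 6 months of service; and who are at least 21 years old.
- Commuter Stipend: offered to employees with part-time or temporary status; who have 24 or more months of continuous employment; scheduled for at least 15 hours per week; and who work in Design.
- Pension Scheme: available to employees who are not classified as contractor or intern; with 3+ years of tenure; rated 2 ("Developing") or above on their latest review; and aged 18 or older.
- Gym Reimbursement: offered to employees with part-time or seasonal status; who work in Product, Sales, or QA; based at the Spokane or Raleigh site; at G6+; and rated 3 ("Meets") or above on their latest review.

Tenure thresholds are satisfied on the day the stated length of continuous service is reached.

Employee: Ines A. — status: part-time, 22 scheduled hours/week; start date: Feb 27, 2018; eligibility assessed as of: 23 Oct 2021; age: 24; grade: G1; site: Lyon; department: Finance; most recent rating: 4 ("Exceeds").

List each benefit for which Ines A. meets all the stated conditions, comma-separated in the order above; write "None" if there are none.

Vision Plan, Pension Scheme

Service from Feb 27, 2018 to 23 Oct 2021: 1334 days.
Wellness Stipend — status part-time ✗ (requires full-time) → not eligible.
Life Insurance — status part-time ✓; service 1334 days ≥ 1 month (≈30 days) ✓; 22 hrs/wk < 25 ✗ → not eligible.
Health Savings Account — service 1334 days ≥ 24 months (≈720 days) ✓; site Lyon ✗ (not Cork) → not eligible.
Charitable Gift Match — status part-time ✓ (not excluded); service 1334 days ≥ 1 month (≈30 days) ✓; site Lyon ✗ (not Porto, Leeds, or Albany) → not eligible.
Mental Health Benefit — status part-time ✓; service 1334 days < 5 years (≈1825 days) ✗ → not eligible.
Vision Plan — status part-time ✓; service 1334 days ≥ 6 months (≈180 days) ✓; age 24 ≥ 21 ✓ → eligible.
Commuter Stipend — status part-time ✓; service 1334 days ≥ 24 months (≈720 days) ✓; 22 hrs/wk ≥ 15 ✓; dept Finance ✗ → not eligible.
Pension Scheme — status part-time ✓ (not excluded); service 1334 days ≥ 3 years (≈1095 days) ✓; rating 4 ≥ 2 ✓; age 24 ≥ 18 ✓ → eligible.
Gym Reimbursement — status part-time ✓; dept Finance ✗ → not eligible.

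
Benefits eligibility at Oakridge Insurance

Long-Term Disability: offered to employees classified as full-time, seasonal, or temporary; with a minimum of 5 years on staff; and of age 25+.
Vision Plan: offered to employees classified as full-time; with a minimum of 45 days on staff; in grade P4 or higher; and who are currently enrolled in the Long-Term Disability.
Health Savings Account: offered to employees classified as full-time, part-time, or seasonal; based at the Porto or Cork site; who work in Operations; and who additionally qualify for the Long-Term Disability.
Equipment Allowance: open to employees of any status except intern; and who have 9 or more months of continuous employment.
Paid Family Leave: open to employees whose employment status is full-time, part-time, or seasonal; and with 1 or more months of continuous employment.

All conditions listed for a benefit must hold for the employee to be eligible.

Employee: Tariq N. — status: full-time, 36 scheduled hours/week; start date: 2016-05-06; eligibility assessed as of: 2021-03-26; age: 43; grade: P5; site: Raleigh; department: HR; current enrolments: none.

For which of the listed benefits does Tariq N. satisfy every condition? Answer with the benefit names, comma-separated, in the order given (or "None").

Equipment Allowance, Paid Family Leave

Service from 2016-05-06 to 2021-03-26: 1785 days.
Long-Term Disability — status full-time ✓; service 1785 days < 5 years (≈1825 days) ✗ → not eligible.
Vision Plan — status full-time ✓; service 1785 days ≥ 45 days ✓; grade P5 ≥ P4 ✓; not enrolled in Long-Term Disability ✗ → not eligible.
Health Savings Account — status full-time ✓; site Raleigh ✗ (not Porto or Cork) → not eligible.
Equipment Allowance — status full-time ✓ (not excluded); service 1785 days ≥ 9 months (≈270 days) ✓ → eligible.
Paid Family Leave — status full-time ✓; service 1785 days ≥ 1 month (≈30 days) ✓ → eligible.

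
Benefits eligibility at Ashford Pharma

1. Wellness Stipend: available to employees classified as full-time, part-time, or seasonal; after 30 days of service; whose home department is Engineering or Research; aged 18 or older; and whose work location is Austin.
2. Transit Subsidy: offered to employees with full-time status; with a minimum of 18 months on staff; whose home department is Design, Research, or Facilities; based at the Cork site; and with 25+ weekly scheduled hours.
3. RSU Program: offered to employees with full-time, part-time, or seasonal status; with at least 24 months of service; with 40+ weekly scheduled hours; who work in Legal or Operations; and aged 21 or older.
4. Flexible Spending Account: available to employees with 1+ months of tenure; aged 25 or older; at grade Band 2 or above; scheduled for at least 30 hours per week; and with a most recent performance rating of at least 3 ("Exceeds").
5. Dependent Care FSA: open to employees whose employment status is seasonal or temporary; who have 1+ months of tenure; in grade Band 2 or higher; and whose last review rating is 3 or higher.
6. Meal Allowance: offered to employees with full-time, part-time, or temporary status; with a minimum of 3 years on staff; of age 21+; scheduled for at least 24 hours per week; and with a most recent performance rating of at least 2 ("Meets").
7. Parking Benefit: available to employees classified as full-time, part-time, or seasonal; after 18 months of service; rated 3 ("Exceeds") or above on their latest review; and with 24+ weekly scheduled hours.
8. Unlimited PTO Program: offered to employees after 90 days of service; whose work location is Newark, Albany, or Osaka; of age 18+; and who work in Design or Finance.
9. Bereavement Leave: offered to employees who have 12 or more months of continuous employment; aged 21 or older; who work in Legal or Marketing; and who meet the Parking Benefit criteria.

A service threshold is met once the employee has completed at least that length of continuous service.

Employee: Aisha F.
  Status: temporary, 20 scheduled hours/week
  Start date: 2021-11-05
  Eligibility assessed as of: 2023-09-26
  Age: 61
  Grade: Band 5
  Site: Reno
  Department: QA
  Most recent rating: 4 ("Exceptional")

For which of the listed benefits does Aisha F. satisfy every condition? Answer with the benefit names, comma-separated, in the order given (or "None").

Dependent Care FSA

Service from 2021-11-05 to 2023-09-26: 690 days.
Wellness Stipend — status temporary ✗ (requires full-time, part-time, or seasonal) → not eligible.
Transit Subsidy — status temporary ✗ (requires full-time) → not eligible.
RSU Program — status temporary ✗ (requires full-time, part-time, or seasonal) → not eligible.
Flexible Spending Account — service 690 days ≥ 1 month (≈30 days) ✓; age 61 ≥ 25 ✓; grade Band 5 ≥ Band 2 ✓; 20 hrs/wk < 30 ✗ → not eligible.
Dependent Care FSA — status temporary ✓; service 690 days ≥ 1 month (≈30 days) ✓; grade Band 5 ≥ Band 2 ✓; rating 4 ≥ 3 ✓ → eligible.
Meal Allowance — status temporary ✓; service 690 days < 3 years (≈1095 days) ✗ → not eligible.
Parking Benefit — status temporary ✗ (requires full-time, part-time, or seasonal) → not eligible.
Unlimited PTO Program — service 690 days ≥ 90 days ✓; site Reno ✗ (not Newark, Albany, or Osaka) → not eligible.
Bereavement Leave — service 690 days ≥ 12 months (≈360 days) ✓; age 61 ≥ 21 ✓; dept QA ✗ → not eligible.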